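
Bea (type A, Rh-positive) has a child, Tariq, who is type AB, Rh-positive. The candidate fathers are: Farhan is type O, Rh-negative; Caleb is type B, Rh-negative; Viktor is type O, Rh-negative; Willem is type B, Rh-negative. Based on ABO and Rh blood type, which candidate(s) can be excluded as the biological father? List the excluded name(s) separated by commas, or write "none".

Farhan, Viktor

A candidate is excluded only if no genotype consistent with his phenotype could produce a type AB, Rh-positive child with a type A, Rh-positive mother.
Farhan (type O, Rh-): no genotype consistent with that phenotype can produce a type-AB Rh+ child with a type-A mother.
Viktor (type O, Rh-): no genotype consistent with that phenotype can produce a type-AB Rh+ child with a type-A mother.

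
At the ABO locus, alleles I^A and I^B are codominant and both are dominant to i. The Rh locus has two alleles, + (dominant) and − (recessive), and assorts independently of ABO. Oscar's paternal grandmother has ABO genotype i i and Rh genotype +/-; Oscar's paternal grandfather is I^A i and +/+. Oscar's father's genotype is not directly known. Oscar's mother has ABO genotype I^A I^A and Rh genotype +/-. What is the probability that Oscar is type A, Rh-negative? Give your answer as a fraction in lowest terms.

1/8

Oscar's father's ABO genotype from i i × I^A i: 1/2 I^A i, 1/2 i i.
Crossing each possibility with the mother I^A I^A and summing P(type A): 1/2·1 + 1/2·1 = 1.
Similarly for Rh via the father's Rh distribution: P(Rh-) = 1/8.
Independent loci: 1 × 1/8 = 1/8.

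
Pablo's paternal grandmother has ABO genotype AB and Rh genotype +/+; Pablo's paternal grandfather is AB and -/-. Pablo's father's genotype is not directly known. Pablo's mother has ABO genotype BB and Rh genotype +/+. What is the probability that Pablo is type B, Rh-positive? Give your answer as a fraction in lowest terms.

Pablo's father's ABO genotype from AB × AB: 1/4 AA, 1/2 AB, 1/4 BB.
Crossing each possibility with the mother BB and summing P(type B): 1/4·0 + 1/2·1/2 + 1/4·1 = 1/2.
Similarly for Rh via the father's Rh distribution: P(Rh+) = 1.
Independent loci: 1/2 × 1 = 1/2.

1/2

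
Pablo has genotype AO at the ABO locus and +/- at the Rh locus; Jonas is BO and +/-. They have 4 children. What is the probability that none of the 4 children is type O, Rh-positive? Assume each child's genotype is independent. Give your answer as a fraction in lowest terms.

ABO cross AO × BO → 1/4 O, 1/4 A, 1/4 B, 1/4 AB.
Rh cross +/- × +/- → 3/4 Rh+, 1/4 Rh-; so P(type O, Rh-positive) = 1/4 × 3/4 = 3/16 per child.
P(not type O, Rh-positive) = 13/16 for one child; (13/16)^4 = 28561/65536.

28561/65536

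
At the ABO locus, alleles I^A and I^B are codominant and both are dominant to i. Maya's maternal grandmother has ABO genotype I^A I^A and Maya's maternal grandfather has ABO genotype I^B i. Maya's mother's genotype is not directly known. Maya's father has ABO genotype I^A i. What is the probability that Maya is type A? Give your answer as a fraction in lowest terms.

5/8

Maya's mother's ABO genotype from I^A I^A × I^B i: 1/2 I^A I^B, 1/2 I^A i.
Crossing each possibility with the father I^A i and summing P(type A): 1/2·1/2 + 1/2·3/4 = 5/8.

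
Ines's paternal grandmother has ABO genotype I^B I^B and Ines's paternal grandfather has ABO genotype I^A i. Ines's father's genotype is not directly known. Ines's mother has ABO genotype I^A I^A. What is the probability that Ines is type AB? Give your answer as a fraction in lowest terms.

1/2

Ines's father's ABO genotype from I^B I^B × I^A i: 1/2 I^A I^B, 1/2 I^B i.
Crossing each possibility with the mother I^A I^A and summing P(type AB): 1/2·1/2 + 1/2·1/2 = 1/2.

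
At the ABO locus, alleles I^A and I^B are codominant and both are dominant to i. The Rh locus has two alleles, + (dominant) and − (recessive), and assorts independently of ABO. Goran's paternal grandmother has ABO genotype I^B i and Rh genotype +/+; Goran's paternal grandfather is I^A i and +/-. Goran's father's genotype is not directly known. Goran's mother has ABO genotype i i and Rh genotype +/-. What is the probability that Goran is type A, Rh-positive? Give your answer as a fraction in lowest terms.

7/32

Goran's father's ABO genotype from I^B i × I^A i: 1/4 I^A I^B, 1/4 I^A i, 1/4 I^B i, 1/4 i i.
Crossing each possibility with the mother i i and summing P(type A): 1/4·1/2 + 1/4·1/2 + 1/4·0 + 1/4·0 = 1/4.
Similarly for Rh via the father's Rh distribution: P(Rh+) = 7/8.
Independent loci: 1/4 × 7/8 = 7/32.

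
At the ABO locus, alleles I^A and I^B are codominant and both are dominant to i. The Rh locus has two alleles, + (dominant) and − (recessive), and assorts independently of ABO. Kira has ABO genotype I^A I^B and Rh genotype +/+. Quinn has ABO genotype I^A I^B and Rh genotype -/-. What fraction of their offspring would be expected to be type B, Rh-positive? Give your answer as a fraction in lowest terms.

ABO cross I^A I^B × I^A I^B → offspring phenotypes: 1/4 A, 1/4 B, 1/2 AB.
Rh cross +/+ × -/- → 1 Rh+.
Independent loci: P(type B, Rh-positive) = 1/4 × 1 = 1/4.

1/4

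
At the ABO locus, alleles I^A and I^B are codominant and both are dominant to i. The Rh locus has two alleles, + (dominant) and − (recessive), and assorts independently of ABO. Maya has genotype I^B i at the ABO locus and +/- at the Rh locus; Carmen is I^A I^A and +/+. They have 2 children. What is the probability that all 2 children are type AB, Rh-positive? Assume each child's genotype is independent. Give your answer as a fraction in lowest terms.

1/4

ABO cross I^B i × I^A I^A → 1/2 A, 1/2 AB.
Rh cross +/- × +/+ → 1 Rh+; so P(type AB, Rh-positive) = 1/2 × 1 = 1/2 per child.
All 2 independent: (1/2)^2 = 1/4.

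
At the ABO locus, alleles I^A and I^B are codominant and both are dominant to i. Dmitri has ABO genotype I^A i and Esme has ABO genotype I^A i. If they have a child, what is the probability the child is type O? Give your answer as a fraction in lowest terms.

ABO cross I^A i × I^A i → offspring phenotypes: 1/4 O, 3/4 A.
So P(type O) = 1/4.

1/4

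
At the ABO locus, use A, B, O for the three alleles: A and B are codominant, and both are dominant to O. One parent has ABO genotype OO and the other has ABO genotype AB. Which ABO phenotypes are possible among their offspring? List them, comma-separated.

Gametes from OO × AB give offspring ABO genotypes AO, BO, i.e. phenotypes A, B.

A, B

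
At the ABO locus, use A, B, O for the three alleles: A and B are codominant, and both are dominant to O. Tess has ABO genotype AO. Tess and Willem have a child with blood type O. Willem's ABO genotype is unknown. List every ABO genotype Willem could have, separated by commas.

AO, BO, OO

For each candidate genotype of Willem, check whether crossing it with AO can produce every observed child phenotype.
  AA → possible child types {A} ✗
  AB → possible child types {A, B, AB} ✗
  AO → possible child types {O, A} ✓
  BB → possible child types {B, AB} ✗
  BO → possible child types {O, A, B, AB} ✓
  OO → possible child types {O, A} ✓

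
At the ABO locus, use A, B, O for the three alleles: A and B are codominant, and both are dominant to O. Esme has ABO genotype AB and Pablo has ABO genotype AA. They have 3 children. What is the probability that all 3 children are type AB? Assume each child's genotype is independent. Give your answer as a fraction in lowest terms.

1/8

ABO cross AB × AA → 1/2 A, 1/2 AB.
So P(type AB) = 1/2 per child.
All 3 independent: (1/2)^3 = 1/8.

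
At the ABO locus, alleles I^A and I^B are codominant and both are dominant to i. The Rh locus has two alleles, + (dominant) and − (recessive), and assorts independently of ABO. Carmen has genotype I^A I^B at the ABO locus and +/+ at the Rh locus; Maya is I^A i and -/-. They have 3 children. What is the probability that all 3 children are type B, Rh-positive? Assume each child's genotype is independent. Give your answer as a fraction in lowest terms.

ABO cross I^A I^B × I^A i → 1/2 A, 1/4 B, 1/4 AB.
Rh cross +/+ × -/- → 1 Rh+; so P(type B, Rh-positive) = 1/4 × 1 = 1/4 per child.
All 3 independent: (1/4)^3 = 1/64.

1/64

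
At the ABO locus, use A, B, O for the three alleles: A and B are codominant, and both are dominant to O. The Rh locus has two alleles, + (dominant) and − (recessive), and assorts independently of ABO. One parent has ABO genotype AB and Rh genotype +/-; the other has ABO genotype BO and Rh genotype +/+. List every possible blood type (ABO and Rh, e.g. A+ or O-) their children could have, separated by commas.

A+, B+, AB+

Gametes from AB × BO give offspring ABO genotypes AB, AO, BB, BO, i.e. phenotypes A, B, AB.
Rh cross +/- × +/+ → phenotypes Rh+.
Combining independently: A+, B+, AB+.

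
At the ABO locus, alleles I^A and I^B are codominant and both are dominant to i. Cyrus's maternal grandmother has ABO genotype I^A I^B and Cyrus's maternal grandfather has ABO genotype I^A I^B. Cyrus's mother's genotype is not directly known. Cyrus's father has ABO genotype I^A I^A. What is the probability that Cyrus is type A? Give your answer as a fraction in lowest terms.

Cyrus's mother's ABO genotype from I^A I^B × I^A I^B: 1/4 I^A I^A, 1/2 I^A I^B, 1/4 I^B I^B.
Crossing each possibility with the father I^A I^A and summing P(type A): 1/4·1 + 1/2·1/2 + 1/4·0 = 1/2.

1/2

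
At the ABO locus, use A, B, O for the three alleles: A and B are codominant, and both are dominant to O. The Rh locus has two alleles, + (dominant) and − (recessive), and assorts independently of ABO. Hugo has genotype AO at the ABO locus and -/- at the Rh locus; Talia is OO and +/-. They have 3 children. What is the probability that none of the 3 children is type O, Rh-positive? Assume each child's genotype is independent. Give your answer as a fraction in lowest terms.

ABO cross AO × OO → 1/2 O, 1/2 A.
Rh cross -/- × +/- → 1/2 Rh+, 1/2 Rh-; so P(type O, Rh-positive) = 1/2 × 1/2 = 1/4 per child.
P(not type O, Rh-positive) = 3/4 for one child; (3/4)^3 = 27/64.

27/64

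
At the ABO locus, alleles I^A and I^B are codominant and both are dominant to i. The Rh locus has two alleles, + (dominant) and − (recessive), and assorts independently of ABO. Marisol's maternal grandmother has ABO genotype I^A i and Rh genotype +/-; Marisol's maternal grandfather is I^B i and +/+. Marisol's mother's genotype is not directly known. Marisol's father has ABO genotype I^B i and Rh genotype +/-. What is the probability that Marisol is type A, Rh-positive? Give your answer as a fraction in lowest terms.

Marisol's mother's ABO genotype from I^A i × I^B i: 1/4 I^A I^B, 1/4 I^A i, 1/4 I^B i, 1/4 i i.
Crossing each possibility with the father I^B i and summing P(type A): 1/4·1/4 + 1/4·1/4 + 1/4·0 + 1/4·0 = 1/8.
Similarly for Rh via the mother's Rh distribution: P(Rh+) = 7/8.
Independent loci: 1/8 × 7/8 = 7/64.

7/64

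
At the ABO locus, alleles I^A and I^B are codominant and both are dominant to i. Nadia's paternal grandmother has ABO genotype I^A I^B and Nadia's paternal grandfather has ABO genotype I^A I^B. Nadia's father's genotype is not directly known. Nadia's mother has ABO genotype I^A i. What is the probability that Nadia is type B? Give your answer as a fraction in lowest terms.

1/4

Nadia's father's ABO genotype from I^A I^B × I^A I^B: 1/4 I^A I^A, 1/2 I^A I^B, 1/4 I^B I^B.
Crossing each possibility with the mother I^A i and summing P(type B): 1/4·0 + 1/2·1/4 + 1/4·1/2 = 1/4.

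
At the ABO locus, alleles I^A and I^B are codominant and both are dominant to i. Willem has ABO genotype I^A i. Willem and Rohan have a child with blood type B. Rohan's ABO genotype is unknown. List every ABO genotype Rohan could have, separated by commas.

I^A I^B, I^B I^B, I^B i

For each candidate genotype of Rohan, check whether crossing it with I^A i can produce every observed child phenotype.
  I^A I^A → possible child types {A} ✗
  I^A I^B → possible child types {A, B, AB} ✓
  I^A i → possible child types {O, A} ✗
  I^B I^B → possible child types {B, AB} ✓
  I^B i → possible child types {O, A, B, AB} ✓
  i i → possible child types {O, A} ✗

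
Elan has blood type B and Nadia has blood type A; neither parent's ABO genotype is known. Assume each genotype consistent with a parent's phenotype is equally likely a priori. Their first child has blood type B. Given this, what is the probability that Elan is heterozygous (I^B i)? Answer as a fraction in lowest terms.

1/3

Possible genotypes: Elan ∈ {I^B I^B, I^B i}; Nadia ∈ {I^A I^A, I^A i}.
Weight each parental genotype pair by prior × P(type-B child):
  I^B I^B × I^A i: posterior weight 2/3.
  I^B i × I^A i: posterior weight 1/3.
Sum the posterior weight over pairs where Elan is I^B i: 1/3.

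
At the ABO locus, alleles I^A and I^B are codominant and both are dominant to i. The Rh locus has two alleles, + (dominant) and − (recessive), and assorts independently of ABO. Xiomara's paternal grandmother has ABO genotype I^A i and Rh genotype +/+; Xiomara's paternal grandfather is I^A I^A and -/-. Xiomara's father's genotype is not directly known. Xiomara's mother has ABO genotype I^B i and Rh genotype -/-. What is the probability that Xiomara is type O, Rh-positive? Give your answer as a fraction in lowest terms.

1/16

Xiomara's father's ABO genotype from I^A i × I^A I^A: 1/2 I^A I^A, 1/2 I^A i.
Crossing each possibility with the mother I^B i and summing P(type O): 1/2·0 + 1/2·1/4 = 1/8.
Similarly for Rh via the father's Rh distribution: P(Rh+) = 1/2.
Independent loci: 1/8 × 1/2 = 1/16.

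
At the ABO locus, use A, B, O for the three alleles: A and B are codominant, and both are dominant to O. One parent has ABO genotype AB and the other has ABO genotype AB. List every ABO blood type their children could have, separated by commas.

Gametes from AB × AB give offspring ABO genotypes AA, AB, BB, i.e. phenotypes A, B, AB.

A, B, AB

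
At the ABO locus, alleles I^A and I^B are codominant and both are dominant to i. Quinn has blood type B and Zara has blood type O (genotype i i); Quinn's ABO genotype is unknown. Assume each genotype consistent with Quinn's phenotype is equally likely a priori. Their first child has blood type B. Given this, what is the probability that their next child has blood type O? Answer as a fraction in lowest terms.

1/6

Possible genotypes: Quinn ∈ {I^B I^B, I^B i}; Zara ∈ {i i}.
Weight each parental genotype pair by prior × P(type-B child):
  I^B I^B × i i: posterior weight 2/3; P(next child type O) = 0.
  I^B i × i i: posterior weight 1/3; P(next child type O) = 1/2.
Weighted sum = 1/6.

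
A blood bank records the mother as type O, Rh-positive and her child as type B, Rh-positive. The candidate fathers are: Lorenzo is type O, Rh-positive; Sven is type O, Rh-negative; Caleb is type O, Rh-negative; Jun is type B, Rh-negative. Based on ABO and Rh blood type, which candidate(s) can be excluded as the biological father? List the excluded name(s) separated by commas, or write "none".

A candidate is excluded only if no genotype consistent with his phenotype could produce a type B, Rh-positive child with a type O, Rh-positive mother.
Lorenzo (type O, Rh+): no genotype consistent with that phenotype can produce a type-B Rh+ child with a type-O mother.
Sven (type O, Rh-): no genotype consistent with that phenotype can produce a type-B Rh+ child with a type-O mother.
Caleb (type O, Rh-): no genotype consistent with that phenotype can produce a type-B Rh+ child with a type-O mother.

Lorenzo, Sven, Caleb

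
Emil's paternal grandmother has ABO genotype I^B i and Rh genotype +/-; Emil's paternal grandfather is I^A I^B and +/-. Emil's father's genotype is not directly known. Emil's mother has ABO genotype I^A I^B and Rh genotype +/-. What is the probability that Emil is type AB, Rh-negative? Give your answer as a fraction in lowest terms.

Emil's father's ABO genotype from I^B i × I^A I^B: 1/4 I^A I^B, 1/4 I^A i, 1/4 I^B I^B, 1/4 I^B i.
Crossing each possibility with the mother I^A I^B and summing P(type AB): 1/4·1/2 + 1/4·1/4 + 1/4·1/2 + 1/4·1/4 = 3/8.
Similarly for Rh via the father's Rh distribution: P(Rh-) = 1/4.
Independent loci: 3/8 × 1/4 = 3/32.

3/32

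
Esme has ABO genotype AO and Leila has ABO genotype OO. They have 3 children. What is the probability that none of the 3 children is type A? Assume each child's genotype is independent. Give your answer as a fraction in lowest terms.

ABO cross AO × OO → 1/2 O, 1/2 A.
So P(type A) = 1/2 per child.
P(not type A) = 1/2 for one child; (1/2)^3 = 1/8.

1/8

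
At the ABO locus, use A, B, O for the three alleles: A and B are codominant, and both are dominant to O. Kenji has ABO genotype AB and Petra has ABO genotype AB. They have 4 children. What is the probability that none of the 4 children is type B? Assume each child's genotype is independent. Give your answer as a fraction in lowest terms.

81/256

ABO cross AB × AB → 1/4 A, 1/4 B, 1/2 AB.
So P(type B) = 1/4 per child.
P(not type B) = 3/4 for one child; (3/4)^4 = 81/256.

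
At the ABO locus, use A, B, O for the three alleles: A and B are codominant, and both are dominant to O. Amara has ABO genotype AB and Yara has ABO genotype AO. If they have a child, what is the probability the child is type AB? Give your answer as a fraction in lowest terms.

ABO cross AB × AO → offspring phenotypes: 1/2 A, 1/4 B, 1/4 AB.
So P(type AB) = 1/4.

1/4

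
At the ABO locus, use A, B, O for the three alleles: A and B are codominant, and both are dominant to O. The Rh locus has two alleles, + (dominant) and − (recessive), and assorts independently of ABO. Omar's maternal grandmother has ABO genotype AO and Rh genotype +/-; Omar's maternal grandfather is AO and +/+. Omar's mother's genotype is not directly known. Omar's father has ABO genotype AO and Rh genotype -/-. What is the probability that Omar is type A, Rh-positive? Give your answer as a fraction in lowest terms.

9/16

Omar's mother's ABO genotype from AO × AO: 1/4 AA, 1/2 AO, 1/4 OO.
Crossing each possibility with the father AO and summing P(type A): 1/4·1 + 1/2·3/4 + 1/4·1/2 = 3/4.
Similarly for Rh via the mother's Rh distribution: P(Rh+) = 3/4.
Independent loci: 3/4 × 3/4 = 9/16.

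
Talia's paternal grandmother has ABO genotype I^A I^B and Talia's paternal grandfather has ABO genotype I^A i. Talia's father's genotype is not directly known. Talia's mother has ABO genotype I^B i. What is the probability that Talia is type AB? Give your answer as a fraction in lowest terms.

1/4

Talia's father's ABO genotype from I^A I^B × I^A i: 1/4 I^A I^A, 1/4 I^A I^B, 1/4 I^A i, 1/4 I^B i.
Crossing each possibility with the mother I^B i and summing P(type AB): 1/4·1/2 + 1/4·1/4 + 1/4·1/4 + 1/4·0 = 1/4.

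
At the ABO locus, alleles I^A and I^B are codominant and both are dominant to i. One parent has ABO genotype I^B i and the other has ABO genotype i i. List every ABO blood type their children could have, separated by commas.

Gametes from I^B i × i i give offspring ABO genotypes I^B i, i i, i.e. phenotypes O, B.

O, B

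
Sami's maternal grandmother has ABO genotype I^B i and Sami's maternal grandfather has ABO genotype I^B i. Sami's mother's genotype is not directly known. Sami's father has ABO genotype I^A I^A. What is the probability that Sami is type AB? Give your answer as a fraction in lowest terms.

Sami's mother's ABO genotype from I^B i × I^B i: 1/4 I^B I^B, 1/2 I^B i, 1/4 i i.
Crossing each possibility with the father I^A I^A and summing P(type AB): 1/4·1 + 1/2·1/2 + 1/4·0 = 1/2.

1/2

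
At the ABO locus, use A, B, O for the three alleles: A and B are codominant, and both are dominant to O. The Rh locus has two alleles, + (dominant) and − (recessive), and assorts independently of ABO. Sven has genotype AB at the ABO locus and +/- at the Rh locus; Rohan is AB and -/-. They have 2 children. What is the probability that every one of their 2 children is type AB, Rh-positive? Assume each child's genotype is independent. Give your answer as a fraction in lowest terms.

1/16

ABO cross AB × AB → 1/4 A, 1/4 B, 1/2 AB.
Rh cross +/- × -/- → 1/2 Rh+, 1/2 Rh-; so P(type AB, Rh-positive) = 1/2 × 1/2 = 1/4 per child.
All 2 independent: (1/4)^2 = 1/16.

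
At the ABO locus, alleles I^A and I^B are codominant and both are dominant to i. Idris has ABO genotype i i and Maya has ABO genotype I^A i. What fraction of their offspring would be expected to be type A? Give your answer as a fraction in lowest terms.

ABO cross i i × I^A i → offspring phenotypes: 1/2 O, 1/2 A.
So P(type A) = 1/2.

1/2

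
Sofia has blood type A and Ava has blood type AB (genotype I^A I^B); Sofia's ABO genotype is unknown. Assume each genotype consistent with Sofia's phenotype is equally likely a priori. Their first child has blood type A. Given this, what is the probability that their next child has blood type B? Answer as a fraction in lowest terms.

Possible genotypes: Sofia ∈ {I^A I^A, I^A i}; Ava ∈ {I^A I^B}.
Weight each parental genotype pair by prior × P(type-A child):
  I^A I^A × I^A I^B: posterior weight 1/2; P(next child type B) = 0.
  I^A i × I^A I^B: posterior weight 1/2; P(next child type B) = 1/4.
Weighted sum = 1/8.

1/8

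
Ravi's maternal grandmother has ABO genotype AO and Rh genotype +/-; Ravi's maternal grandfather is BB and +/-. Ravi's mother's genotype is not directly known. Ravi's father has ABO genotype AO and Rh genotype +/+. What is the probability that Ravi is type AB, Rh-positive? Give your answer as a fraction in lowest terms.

1/4

Ravi's mother's ABO genotype from AO × BB: 1/2 AB, 1/2 BO.
Crossing each possibility with the father AO and summing P(type AB): 1/2·1/4 + 1/2·1/4 = 1/4.
Similarly for Rh via the mother's Rh distribution: P(Rh+) = 1.
Independent loci: 1/4 × 1 = 1/4.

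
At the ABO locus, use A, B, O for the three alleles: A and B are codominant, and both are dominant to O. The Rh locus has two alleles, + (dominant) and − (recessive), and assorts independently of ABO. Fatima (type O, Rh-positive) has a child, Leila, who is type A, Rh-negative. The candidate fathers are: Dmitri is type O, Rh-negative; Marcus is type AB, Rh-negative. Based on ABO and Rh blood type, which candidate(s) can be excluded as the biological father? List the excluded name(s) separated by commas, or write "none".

Dmitri

A candidate is excluded only if no genotype consistent with his phenotype could produce a type A, Rh-negative child with a type O, Rh-positive mother.
Dmitri (type O, Rh-): no genotype consistent with that phenotype can produce a type-A Rh- child with a type-O mother.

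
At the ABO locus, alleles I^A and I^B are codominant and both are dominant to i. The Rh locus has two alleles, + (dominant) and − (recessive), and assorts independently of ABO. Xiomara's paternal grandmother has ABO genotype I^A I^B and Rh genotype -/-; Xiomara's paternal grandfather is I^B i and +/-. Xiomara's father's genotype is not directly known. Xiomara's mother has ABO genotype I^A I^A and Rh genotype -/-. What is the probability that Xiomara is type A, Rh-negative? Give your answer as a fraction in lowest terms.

3/8

Xiomara's father's ABO genotype from I^A I^B × I^B i: 1/4 I^A I^B, 1/4 I^A i, 1/4 I^B I^B, 1/4 I^B i.
Crossing each possibility with the mother I^A I^A and summing P(type A): 1/4·1/2 + 1/4·1 + 1/4·0 + 1/4·1/2 = 1/2.
Similarly for Rh via the father's Rh distribution: P(Rh-) = 3/4.
Independent loci: 1/2 × 3/4 = 3/8.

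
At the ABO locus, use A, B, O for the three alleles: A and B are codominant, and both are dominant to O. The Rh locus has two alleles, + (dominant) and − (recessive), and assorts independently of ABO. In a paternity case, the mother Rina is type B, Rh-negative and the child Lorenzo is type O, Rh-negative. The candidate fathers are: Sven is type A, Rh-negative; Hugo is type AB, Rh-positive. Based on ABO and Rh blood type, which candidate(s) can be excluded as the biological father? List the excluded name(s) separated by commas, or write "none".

Hugo

A candidate is excluded only if no genotype consistent with his phenotype could produce a type O, Rh-negative child with a type B, Rh-negative mother.
Hugo (type AB, Rh+): no genotype consistent with that phenotype can produce a type-O Rh- child with a type-B mother.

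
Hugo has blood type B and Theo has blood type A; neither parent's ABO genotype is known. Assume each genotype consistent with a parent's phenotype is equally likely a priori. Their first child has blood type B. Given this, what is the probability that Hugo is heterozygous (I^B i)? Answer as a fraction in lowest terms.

Possible genotypes: Hugo ∈ {I^B I^B, I^B i}; Theo ∈ {I^A I^A, I^A i}.
Weight each parental genotype pair by prior × P(type-B child):
  I^B I^B × I^A i: posterior weight 2/3.
  I^B i × I^A i: posterior weight 1/3.
Sum the posterior weight over pairs where Hugo is I^B i: 1/3.

1/3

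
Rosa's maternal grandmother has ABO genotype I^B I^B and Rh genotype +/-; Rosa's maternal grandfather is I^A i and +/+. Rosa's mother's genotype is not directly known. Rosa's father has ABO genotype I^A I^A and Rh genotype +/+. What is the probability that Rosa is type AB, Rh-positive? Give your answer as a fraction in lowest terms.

1/2

Rosa's mother's ABO genotype from I^B I^B × I^A i: 1/2 I^A I^B, 1/2 I^B i.
Crossing each possibility with the father I^A I^A and summing P(type AB): 1/2·1/2 + 1/2·1/2 = 1/2.
Similarly for Rh via the mother's Rh distribution: P(Rh+) = 1.
Independent loci: 1/2 × 1 = 1/2.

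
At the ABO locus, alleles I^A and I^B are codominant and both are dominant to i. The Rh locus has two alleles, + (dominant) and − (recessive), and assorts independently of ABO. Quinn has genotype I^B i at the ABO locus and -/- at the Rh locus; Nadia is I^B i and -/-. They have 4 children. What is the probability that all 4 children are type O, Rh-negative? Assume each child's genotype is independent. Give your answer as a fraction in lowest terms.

1/256

ABO cross I^B i × I^B i → 1/4 O, 3/4 B.
Rh cross -/- × -/- → 1 Rh-; so P(type O, Rh-negative) = 1/4 × 1 = 1/4 per child.
All 4 independent: (1/4)^4 = 1/256.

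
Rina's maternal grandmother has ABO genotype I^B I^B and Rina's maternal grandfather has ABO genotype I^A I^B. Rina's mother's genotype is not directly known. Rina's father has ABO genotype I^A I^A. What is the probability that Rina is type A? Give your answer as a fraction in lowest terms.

Rina's mother's ABO genotype from I^B I^B × I^A I^B: 1/2 I^A I^B, 1/2 I^B I^B.
Crossing each possibility with the father I^A I^A and summing P(type A): 1/2·1/2 + 1/2·0 = 1/4.

1/4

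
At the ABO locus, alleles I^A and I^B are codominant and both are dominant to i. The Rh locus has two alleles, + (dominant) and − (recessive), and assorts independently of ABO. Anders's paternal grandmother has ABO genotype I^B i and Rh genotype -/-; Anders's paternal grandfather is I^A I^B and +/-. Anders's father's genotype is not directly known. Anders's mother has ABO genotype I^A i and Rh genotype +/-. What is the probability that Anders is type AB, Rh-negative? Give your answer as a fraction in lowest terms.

Anders's father's ABO genotype from I^B i × I^A I^B: 1/4 I^A I^B, 1/4 I^A i, 1/4 I^B I^B, 1/4 I^B i.
Crossing each possibility with the mother I^A i and summing P(type AB): 1/4·1/4 + 1/4·0 + 1/4·1/2 + 1/4·1/4 = 1/4.
Similarly for Rh via the father's Rh distribution: P(Rh-) = 3/8.
Independent loci: 1/4 × 3/8 = 3/32.

3/32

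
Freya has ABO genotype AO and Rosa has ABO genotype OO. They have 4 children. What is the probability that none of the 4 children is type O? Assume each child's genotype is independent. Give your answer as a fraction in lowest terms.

1/16

ABO cross AO × OO → 1/2 O, 1/2 A.
So P(type O) = 1/2 per child.
P(not type O) = 1/2 for one child; (1/2)^4 = 1/16.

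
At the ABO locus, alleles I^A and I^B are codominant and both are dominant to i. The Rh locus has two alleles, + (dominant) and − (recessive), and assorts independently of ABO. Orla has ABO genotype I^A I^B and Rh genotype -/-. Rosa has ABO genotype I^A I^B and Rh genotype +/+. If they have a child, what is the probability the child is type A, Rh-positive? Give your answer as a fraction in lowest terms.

1/4

ABO cross I^A I^B × I^A I^B → offspring phenotypes: 1/4 A, 1/4 B, 1/2 AB.
Rh cross -/- × +/+ → 1 Rh+.
Independent loci: P(type A, Rh-positive) = 1/4 × 1 = 1/4.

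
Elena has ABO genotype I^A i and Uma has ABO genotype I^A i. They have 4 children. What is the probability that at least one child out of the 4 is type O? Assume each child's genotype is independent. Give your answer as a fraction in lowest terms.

ABO cross I^A i × I^A i → 1/4 O, 3/4 A.
So P(type O) = 1/4 per child.
P(none) = (3/4)^4 = 81/256; P(at least one) = 1 − 81/256 = 175/256.

175/256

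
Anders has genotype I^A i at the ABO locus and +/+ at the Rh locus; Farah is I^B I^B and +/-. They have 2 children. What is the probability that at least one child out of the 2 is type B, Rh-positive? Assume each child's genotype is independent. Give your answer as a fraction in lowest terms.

3/4

ABO cross I^A i × I^B I^B → 1/2 B, 1/2 AB.
Rh cross +/+ × +/- → 1 Rh+; so P(type B, Rh-positive) = 1/2 × 1 = 1/2 per child.
P(none) = (1/2)^2 = 1/4; P(at least one) = 1 − 1/4 = 3/4.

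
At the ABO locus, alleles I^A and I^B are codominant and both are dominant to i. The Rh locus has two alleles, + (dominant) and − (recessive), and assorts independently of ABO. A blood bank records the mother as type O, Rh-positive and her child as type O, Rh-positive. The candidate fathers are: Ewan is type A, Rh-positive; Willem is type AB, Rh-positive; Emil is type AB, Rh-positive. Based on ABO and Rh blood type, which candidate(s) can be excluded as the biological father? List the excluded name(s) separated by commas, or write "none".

A candidate is excluded only if no genotype consistent with his phenotype could produce a type O, Rh-positive child with a type O, Rh-positive mother.
Willem (type AB, Rh+): no genotype consistent with that phenotype can produce a type-O Rh+ child with a type-O mother.
Emil (type AB, Rh+): no genotype consistent with that phenotype can produce a type-O Rh+ child with a type-O mother.

Willem, Emil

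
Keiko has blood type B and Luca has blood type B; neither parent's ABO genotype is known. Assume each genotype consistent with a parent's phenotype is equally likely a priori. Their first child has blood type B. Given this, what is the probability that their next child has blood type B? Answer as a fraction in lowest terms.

19/20

Possible genotypes: Keiko ∈ {BB, BO}; Luca ∈ {BB, BO}.
Weight each parental genotype pair by prior × P(type-B child):
  BB × BB: posterior weight 4/15; P(next child type B) = 1.
  BB × BO: posterior weight 4/15; P(next child type B) = 1.
  BO × BB: posterior weight 4/15; P(next child type B) = 1.
  BO × BO: posterior weight 1/5; P(next child type B) = 3/4.
Weighted sum = 19/20.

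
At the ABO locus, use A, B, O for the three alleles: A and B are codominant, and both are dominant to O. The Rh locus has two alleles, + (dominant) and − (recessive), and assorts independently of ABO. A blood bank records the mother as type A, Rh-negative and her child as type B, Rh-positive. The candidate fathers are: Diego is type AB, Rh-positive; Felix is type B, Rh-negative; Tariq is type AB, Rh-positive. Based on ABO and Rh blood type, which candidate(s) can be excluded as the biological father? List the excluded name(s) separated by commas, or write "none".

Felix

A candidate is excluded only if no genotype consistent with his phenotype could produce a type B, Rh-positive child with a type A, Rh-negative mother.
Felix (type B, Rh-): no genotype consistent with that phenotype can produce a type-B Rh+ child with a type-A mother.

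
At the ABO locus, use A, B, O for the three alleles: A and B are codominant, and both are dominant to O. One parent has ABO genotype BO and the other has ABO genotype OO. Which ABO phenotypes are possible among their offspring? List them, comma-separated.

Gametes from BO × OO give offspring ABO genotypes BO, OO, i.e. phenotypes O, B.

O, B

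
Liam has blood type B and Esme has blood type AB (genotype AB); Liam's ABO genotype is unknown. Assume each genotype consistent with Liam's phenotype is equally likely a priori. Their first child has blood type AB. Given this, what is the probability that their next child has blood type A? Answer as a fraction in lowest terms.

Possible genotypes: Liam ∈ {BB, BO}; Esme ∈ {AB}.
Weight each parental genotype pair by prior × P(type-AB child):
  BB × AB: posterior weight 2/3; P(next child type A) = 0.
  BO × AB: posterior weight 1/3; P(next child type A) = 1/4.
Weighted sum = 1/12.

1/12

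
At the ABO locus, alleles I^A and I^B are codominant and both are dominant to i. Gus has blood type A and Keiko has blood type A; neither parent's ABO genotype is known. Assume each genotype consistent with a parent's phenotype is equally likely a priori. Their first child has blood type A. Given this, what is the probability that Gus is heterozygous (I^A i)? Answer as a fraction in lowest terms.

Possible genotypes: Gus ∈ {I^A I^A, I^A i}; Keiko ∈ {I^A I^A, I^A i}.
Weight each parental genotype pair by prior × P(type-A child):
  I^A I^A × I^A I^A: posterior weight 4/15.
  I^A I^A × I^A i: posterior weight 4/15.
  I^A i × I^A I^A: posterior weight 4/15.
  I^A i × I^A i: posterior weight 1/5.
Sum the posterior weight over pairs where Gus is I^A i: 7/15.

7/15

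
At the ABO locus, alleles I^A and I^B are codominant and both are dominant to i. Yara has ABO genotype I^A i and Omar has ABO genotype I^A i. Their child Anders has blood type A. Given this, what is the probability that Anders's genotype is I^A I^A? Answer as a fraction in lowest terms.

Cross I^A i × I^A i → 1/4 I^A I^A, 1/2 I^A i, 1/4 i i.
Type-A genotypes among offspring: I^A I^A (1/4), I^A i (1/2); total 3/4.
P(I^A I^A | type A) = (1/4) / (3/4) = 1/3.

1/3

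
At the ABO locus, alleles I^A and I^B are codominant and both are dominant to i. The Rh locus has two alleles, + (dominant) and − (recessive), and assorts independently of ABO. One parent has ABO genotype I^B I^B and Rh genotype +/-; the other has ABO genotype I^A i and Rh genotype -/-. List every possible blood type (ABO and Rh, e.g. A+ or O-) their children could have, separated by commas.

Gametes from I^B I^B × I^A i give offspring ABO genotypes I^A I^B, I^B i, i.e. phenotypes B, AB.
Rh cross +/- × -/- → phenotypes Rh+, Rh-.
Combining independently: B+, B-, AB+, AB-.

B+, B-, AB+, AB-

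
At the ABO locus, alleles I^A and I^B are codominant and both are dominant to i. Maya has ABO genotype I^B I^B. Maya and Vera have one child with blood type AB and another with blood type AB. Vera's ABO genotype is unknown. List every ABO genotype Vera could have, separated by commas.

For each candidate genotype of Vera, check whether crossing it with I^B I^B can produce every observed child phenotype.
  I^A I^A → possible child types {AB} ✓
  I^A I^B → possible child types {B, AB} ✓
  I^A i → possible child types {B, AB} ✓
  I^B I^B → possible child types {B} ✗
  I^B i → possible child types {B} ✗
  i i → possible child types {B} ✗

I^A I^A, I^A I^B, I^A i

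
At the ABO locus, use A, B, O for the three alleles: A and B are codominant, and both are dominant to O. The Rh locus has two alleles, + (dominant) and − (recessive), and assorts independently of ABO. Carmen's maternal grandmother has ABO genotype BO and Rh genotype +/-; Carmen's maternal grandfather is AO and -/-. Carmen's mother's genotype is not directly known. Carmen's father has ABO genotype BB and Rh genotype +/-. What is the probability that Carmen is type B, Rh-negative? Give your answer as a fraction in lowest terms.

Carmen's mother's ABO genotype from BO × AO: 1/4 AB, 1/4 AO, 1/4 BO, 1/4 OO.
Crossing each possibility with the father BB and summing P(type B): 1/4·1/2 + 1/4·1/2 + 1/4·1 + 1/4·1 = 3/4.
Similarly for Rh via the mother's Rh distribution: P(Rh-) = 3/8.
Independent loci: 3/4 × 3/8 = 9/32.

9/32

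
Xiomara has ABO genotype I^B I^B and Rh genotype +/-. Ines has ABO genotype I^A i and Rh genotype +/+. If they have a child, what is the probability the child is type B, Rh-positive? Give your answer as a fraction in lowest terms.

1/2

ABO cross I^B I^B × I^A i → offspring phenotypes: 1/2 B, 1/2 AB.
Rh cross +/- × +/+ → 1 Rh+.
Independent loci: P(type B, Rh-positive) = 1/2 × 1 = 1/2.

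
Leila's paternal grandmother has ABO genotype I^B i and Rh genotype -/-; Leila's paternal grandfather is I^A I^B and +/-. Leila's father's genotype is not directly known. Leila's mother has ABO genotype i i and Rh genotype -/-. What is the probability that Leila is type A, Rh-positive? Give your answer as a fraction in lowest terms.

Leila's father's ABO genotype from I^B i × I^A I^B: 1/4 I^A I^B, 1/4 I^A i, 1/4 I^B I^B, 1/4 I^B i.
Crossing each possibility with the mother i i and summing P(type A): 1/4·1/2 + 1/4·1/2 + 1/4·0 + 1/4·0 = 1/4.
Similarly for Rh via the father's Rh distribution: P(Rh+) = 1/4.
Independent loci: 1/4 × 1/4 = 1/16.

1/16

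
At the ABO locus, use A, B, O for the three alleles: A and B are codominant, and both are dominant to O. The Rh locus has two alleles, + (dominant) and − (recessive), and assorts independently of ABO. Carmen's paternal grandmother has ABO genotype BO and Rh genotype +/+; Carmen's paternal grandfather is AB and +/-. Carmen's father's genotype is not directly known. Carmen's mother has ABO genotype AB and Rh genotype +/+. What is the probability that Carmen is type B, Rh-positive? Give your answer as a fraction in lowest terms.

3/8

Carmen's father's ABO genotype from BO × AB: 1/4 AB, 1/4 AO, 1/4 BB, 1/4 BO.
Crossing each possibility with the mother AB and summing P(type B): 1/4·1/4 + 1/4·1/4 + 1/4·1/2 + 1/4·1/2 = 3/8.
Similarly for Rh via the father's Rh distribution: P(Rh+) = 1.
Independent loci: 3/8 × 1 = 3/8.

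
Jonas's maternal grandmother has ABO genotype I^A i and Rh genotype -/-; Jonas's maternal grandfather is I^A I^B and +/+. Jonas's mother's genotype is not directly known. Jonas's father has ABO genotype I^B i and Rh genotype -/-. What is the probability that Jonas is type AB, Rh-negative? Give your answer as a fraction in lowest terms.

1/8

Jonas's mother's ABO genotype from I^A i × I^A I^B: 1/4 I^A I^A, 1/4 I^A I^B, 1/4 I^A i, 1/4 I^B i.
Crossing each possibility with the father I^B i and summing P(type AB): 1/4·1/2 + 1/4·1/4 + 1/4·1/4 + 1/4·0 = 1/4.
Similarly for Rh via the mother's Rh distribution: P(Rh-) = 1/2.
Independent loci: 1/4 × 1/2 = 1/8.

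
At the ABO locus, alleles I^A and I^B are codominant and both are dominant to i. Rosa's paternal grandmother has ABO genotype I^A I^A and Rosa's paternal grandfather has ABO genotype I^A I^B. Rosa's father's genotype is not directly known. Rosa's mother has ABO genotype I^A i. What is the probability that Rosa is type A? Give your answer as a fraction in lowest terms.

3/4

Rosa's father's ABO genotype from I^A I^A × I^A I^B: 1/2 I^A I^A, 1/2 I^A I^B.
Crossing each possibility with the mother I^A i and summing P(type A): 1/2·1 + 1/2·1/2 = 3/4.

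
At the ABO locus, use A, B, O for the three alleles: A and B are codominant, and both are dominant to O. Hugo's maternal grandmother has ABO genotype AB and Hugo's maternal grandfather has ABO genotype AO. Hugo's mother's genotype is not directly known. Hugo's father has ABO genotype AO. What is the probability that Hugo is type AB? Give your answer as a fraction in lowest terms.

Hugo's mother's ABO genotype from AB × AO: 1/4 AA, 1/4 AB, 1/4 AO, 1/4 BO.
Crossing each possibility with the father AO and summing P(type AB): 1/4·0 + 1/4·1/4 + 1/4·0 + 1/4·1/4 = 1/8.

1/8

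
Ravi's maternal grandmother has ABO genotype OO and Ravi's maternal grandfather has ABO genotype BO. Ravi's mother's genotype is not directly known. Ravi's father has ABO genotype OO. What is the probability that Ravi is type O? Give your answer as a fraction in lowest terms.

Ravi's mother's ABO genotype from OO × BO: 1/2 BO, 1/2 OO.
Crossing each possibility with the father OO and summing P(type O): 1/2·1/2 + 1/2·1 = 3/4.

3/4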